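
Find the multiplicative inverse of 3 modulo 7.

gcd(7, 3) = 1  (7 = 2*3 + 1, 3 = 3*1).
Back-substituting, 3*(-2) + 7*(1) = 1.
So 3*-2 ≡ 1 (mod 7), and -2 mod 7 = 5.

5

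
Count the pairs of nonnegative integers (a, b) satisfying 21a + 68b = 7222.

5

gcd(68, 21) = 1  (68 = 3*21 + 5, 21 = 4*5 + 1, 5 = 5*1).
Back-substituting, 21*(13) + 68*(-4) = 1.
Scale by 7222: one solution is (93886, -28888). Reduce a mod 68: (46, 92).
General: a = 46 + 68t, b = 92 - 21t.
a ≥ 0 ⇒ t ≥ 0; b ≥ 0 ⇒ t ≤ 4. So t ∈ [0, 4]: 5 solutions.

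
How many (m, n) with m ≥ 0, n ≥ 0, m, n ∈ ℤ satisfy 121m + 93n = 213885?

19

gcd(121, 93) = 1  (121 = 1·93 + 28, 93 = 3·28 + 9, 28 = 3·9 + 1, 9 = 9·1).
Back-substituting, 121·(10) + 93·(-13) = 1.
Scale by 213885: one solution is (2138850, -2780505). Reduce m mod 93: (36, 2253).
General: m = 36 + 93t, n = 2253 - 121t.
m ≥ 0 ⇒ t ≥ 0; n ≥ 0 ⇒ t ≤ 18. So t ∈ [0, 18]: 19 solutions.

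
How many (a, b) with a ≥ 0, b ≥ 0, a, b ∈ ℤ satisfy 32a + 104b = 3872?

gcd(104, 32):
  104 = 3·32 + 8
  32 = 4·8
so gcd(104, 32) = 8.
Back-substitute for Bézout coefficients:
  8 = 104 - 3·32
  ... = 32·(-3) + 104·(1)
Scale by 484: one solution is (-1452, 484). Reduce a mod 13: (4, 36).
General: a = 4 + 13t, b = 36 - 4t.
a ≥ 0 ⇒ t ≥ 0; b ≥ 0 ⇒ t ≤ 9. So t ∈ [0, 9]: 10 solutions.

10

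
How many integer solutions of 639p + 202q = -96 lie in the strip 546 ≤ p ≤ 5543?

25

gcd(639, 202) = 1.
By Bézout, 639·(49) + 202·(-155) = 1.
Particular solution: (144, -456).
General solution: p = 144 + 202t, q = -456 - 639t for integer t.
546 ≤ 144 + 202t ≤ 5543 gives t ∈ [2, 26], which is 25 values.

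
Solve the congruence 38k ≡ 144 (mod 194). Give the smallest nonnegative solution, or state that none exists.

14

gcd(194, 38) = 2  (194 = 5·38 + 4, 38 = 9·4 + 2, 4 = 2·2).
2 divides 144, so solutions exist.
Back-substituting, 38·(46) + 194·(-9) = 2.
So 38·(46) ≡ 2 (mod 194); multiply by 72: k ≡ 3312 (mod 97).
Smallest nonnegative: k = 3312 mod 97 = 14.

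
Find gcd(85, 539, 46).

1

gcd(539, 85) = 1  (539 = 6·85 + 29, 85 = 2·29 + 27, 29 = 1·27 + 2, 27 = 13·2 + 1, 2 = 2·1).
gcd(1, 46) = 1.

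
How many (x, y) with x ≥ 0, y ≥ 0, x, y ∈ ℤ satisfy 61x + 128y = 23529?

3

gcd(128, 61) = 1  (128 = 2*61 + 6, 61 = 10*6 + 1, 6 = 6*1).
Back-substituting, 61*(21) + 128*(-10) = 1.
Scale by 23529: one solution is (494109, -235290). Reduce x mod 128: (29, 170).
General: x = 29 + 128t, y = 170 - 61t.
x ≥ 0 ⇒ t ≥ 0; y ≥ 0 ⇒ t ≤ 2. So t ∈ [0, 2]: 3 solutions.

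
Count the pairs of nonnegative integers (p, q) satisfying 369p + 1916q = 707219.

1

gcd(1916, 369) = 1  (1916 = 5·369 + 71, 369 = 5·71 + 14, 71 = 5·14 + 1, 14 = 14·1).
Back-substituting, 369·(-135) + 1916·(26) = 1.
Scale by 707219: one solution is (-95474565, 18387694). Reduce p mod 1916: (1631, 55).
General: p = 1631 + 1916t, q = 55 - 369t.
p ≥ 0 ⇒ t ≥ 0; q ≥ 0 ⇒ t ≤ 0. So t ∈ [0, 0]: 1 solution.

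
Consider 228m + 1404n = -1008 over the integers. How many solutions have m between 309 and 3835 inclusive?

30

gcd(1404, 228) = 12.
By Bézout, 228·(37) + 1404·(-6) = 12.
Particular solution: (51, -9).
General solution: m = 51 + 117t, n = -9 - 19t for integer t.
309 ≤ 51 + 117t ≤ 3835 gives t ∈ [3, 32], which is 30 values.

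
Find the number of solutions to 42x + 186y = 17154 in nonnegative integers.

gcd(186, 42) = 6.
By Bézout, 42*(9) + 186*(-2) = 6.
One solution: (1, 92).
General: x = 1 + 31t, y = 92 - 7t.
x ≥ 0 ⇒ t ≥ 0; y ≥ 0 ⇒ t ≤ 13. So t ∈ [0, 13]: 14 solutions.

14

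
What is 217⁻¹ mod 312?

gcd(312, 217) = 1.
By Bézout, 217*(-23) + 312*(16) = 1.
So 217*-23 ≡ 1 (mod 312), and -23 mod 312 = 289.

289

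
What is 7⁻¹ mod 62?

gcd(62, 7) = 1.
By Bézout, 7*(9) + 62*(-1) = 1.
So 7*9 ≡ 1 (mod 62), and 9 mod 62 = 9.

9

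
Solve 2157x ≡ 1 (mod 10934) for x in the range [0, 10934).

1541

gcd(10934, 2157):
  10934 = 5·2157 + 149
  2157 = 14·149 + 71
  149 = 2·71 + 7
  71 = 10·7 + 1
  7 = 7·1
so gcd(10934, 2157) = 1.
Back-substitute for Bézout coefficients:
  1 = 71 - 10·7
  ... = 2157·(1541) + 10934·(-304)
So 2157·1541 ≡ 1 (mod 10934), and 1541 mod 10934 = 1541.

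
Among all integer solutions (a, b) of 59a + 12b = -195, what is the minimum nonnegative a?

3

gcd(59, 12) = 1  (59 = 4×12 + 11, 12 = 1×11 + 1, 11 = 11×1).
1 divides -195, so solutions exist.
Back-substituting, 59×(-1) + 12×(5) = 1.
Scale by -195/1 = -195: (a₀, b₀) = (195, -975).
General solution: a = 195 + 12t, b = -975 - 59t for integer t.
a ≥ 0: smallest is 195 mod 12 = 3 (at t = -16), with b = -31.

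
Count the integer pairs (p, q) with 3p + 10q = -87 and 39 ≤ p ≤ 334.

30

gcd(10, 3) = 1.
By Bézout, 3·(-3) + 10·(1) = 1.
Particular solution: (1, -9).
General solution: p = 1 + 10t, q = -9 - 3t for integer t.
39 ≤ 1 + 10t ≤ 334 gives t ∈ [4, 33], which is 30 values.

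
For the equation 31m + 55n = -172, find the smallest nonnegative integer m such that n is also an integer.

gcd(55, 31) = 1.
1 divides -172, so solutions exist.
By Bézout, 31*(16) + 55*(-9) = 1.
Scale by -172/1 = -172: (m₀, n₀) = (-2752, 1548).
General solution: m = -2752 + 55t, n = 1548 - 31t for integer t.
m ≥ 0: smallest is -2752 mod 55 = 53 (at t = 51), with n = -33.

53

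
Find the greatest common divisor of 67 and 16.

1

gcd(67, 16):
  67 = 4×16 + 3
  16 = 5×3 + 1
  3 = 3×1
so gcd(67, 16) = 1.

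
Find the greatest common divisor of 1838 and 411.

gcd(1838, 411):
  1838 = 4·411 + 194
  411 = 2·194 + 23
  194 = 8·23 + 10
  23 = 2·10 + 3
  10 = 3·3 + 1
  3 = 3·1
so gcd(1838, 411) = 1.

1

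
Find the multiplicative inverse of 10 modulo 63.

19

gcd(63, 10):
  63 = 6*10 + 3
  10 = 3*3 + 1
  3 = 3*1
so gcd(63, 10) = 1.
Back-substitute for Bézout coefficients:
  1 = 10 - 3*3
  ... = 10*(19) + 63*(-3)
So 10*19 ≡ 1 (mod 63), and 19 mod 63 = 19.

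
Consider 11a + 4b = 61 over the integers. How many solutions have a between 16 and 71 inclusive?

14

gcd(11, 4) = 1.
By Bézout, 11×(-1) + 4×(3) = 1.
Particular solution: (3, 7).
General solution: a = 3 + 4t, b = 7 - 11t for integer t.
16 ≤ 3 + 4t ≤ 71 gives t ∈ [4, 17], which is 14 values.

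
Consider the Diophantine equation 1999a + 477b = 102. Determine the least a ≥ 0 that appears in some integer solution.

gcd(1999, 477):
  1999 = 4*477 + 91
  477 = 5*91 + 22
  91 = 4*22 + 3
  22 = 7*3 + 1
  3 = 3*1
so gcd(1999, 477) = 1.
1 divides 102, so solutions exist.
Back-substitute for Bézout coefficients:
  1 = 22 - 7*3
  ... = 1999*(-152) + 477*(637)
Scale by 102/1 = 102: (a₀, b₀) = (-15504, 64974).
General solution: a = -15504 + 477t, b = 64974 - 1999t for integer t.
a ≥ 0: smallest is -15504 mod 477 = 237 (at t = 33), with b = -993.

237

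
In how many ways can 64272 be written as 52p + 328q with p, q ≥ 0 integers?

16

gcd(328, 52) = 4  (328 = 6×52 + 16, 52 = 3×16 + 4, 16 = 4×4).
Back-substituting, 52×(19) + 328×(-3) = 4.
Scale by 16068: one solution is (305292, -48204). Reduce p mod 82: (6, 195).
General: p = 6 + 82t, q = 195 - 13t.
p ≥ 0 ⇒ t ≥ 0; q ≥ 0 ⇒ t ≤ 15. So t ∈ [0, 15]: 16 solutions.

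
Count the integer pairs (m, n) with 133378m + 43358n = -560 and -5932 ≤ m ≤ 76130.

gcd(133378, 43358) = 14.
By Bézout, 133378*(-748) + 43358*(2301) = 14.
Particular solution: (2047, -6297).
General solution: m = 2047 + 3097t, n = -6297 - 9527t for integer t.
-5932 ≤ 2047 + 3097t ≤ 76130 gives t ∈ [-2, 23], which is 26 values.

26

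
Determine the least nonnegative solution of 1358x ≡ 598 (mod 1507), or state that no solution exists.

795

gcd(1507, 1358) = 1.
1 divides 598, so solutions exist.
By Bézout, 1358×(-354) + 1507×(319) = 1.
So 1358×(-354) ≡ 1 (mod 1507); multiply by 598: x ≡ -211692 (mod 1507).
Smallest nonnegative: x = -211692 mod 1507 = 795.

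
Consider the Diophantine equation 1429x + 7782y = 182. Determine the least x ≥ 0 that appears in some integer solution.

2222

gcd(7782, 1429) = 1.
1 divides 182, so solutions exist.
By Bézout, 1429*(-3665) + 7782*(673) = 1.
Scale by 182/1 = 182: (x₀, y₀) = (-667030, 122486).
General solution: x = -667030 + 7782t, y = 122486 - 1429t for integer t.
x ≥ 0: smallest is -667030 mod 7782 = 2222 (at t = 86), with y = -408.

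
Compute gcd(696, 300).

12

gcd(696, 300) = 12  (696 = 2×300 + 96, 300 = 3×96 + 12, 96 = 8×12).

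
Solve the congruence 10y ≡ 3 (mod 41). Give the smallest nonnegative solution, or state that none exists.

gcd(41, 10):
  41 = 4×10 + 1
  10 = 10×1
so gcd(41, 10) = 1.
1 divides 3, so solutions exist.
Back-substitute for Bézout coefficients:
  1 = 41 - 4×10
  ... = 10×(-4) + 41×(1)
So 10×(-4) ≡ 1 (mod 41); multiply by 3: y ≡ -12 (mod 41).
Smallest nonnegative: y = -12 mod 41 = 29.

29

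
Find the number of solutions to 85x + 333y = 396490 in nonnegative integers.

14

gcd(333, 85) = 1  (333 = 3*85 + 78, 85 = 1*78 + 7, 78 = 11*7 + 1, 7 = 7*1).
Back-substituting, 85*(-47) + 333*(12) = 1.
Scale by 396490: one solution is (-18635030, 4757880). Reduce x mod 333: (316, 1110).
General: x = 316 + 333t, y = 1110 - 85t.
x ≥ 0 ⇒ t ≥ 0; y ≥ 0 ⇒ t ≤ 13. So t ∈ [0, 13]: 14 solutions.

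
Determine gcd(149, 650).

gcd(650, 149):
  650 = 4*149 + 54
  149 = 2*54 + 41
  54 = 1*41 + 13
  41 = 3*13 + 2
  13 = 6*2 + 1
  2 = 2*1
so gcd(650, 149) = 1.

1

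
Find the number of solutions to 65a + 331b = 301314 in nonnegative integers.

gcd(331, 65) = 1  (331 = 5×65 + 6, 65 = 10×6 + 5, 6 = 1×5 + 1, 5 = 5×1).
Back-substituting, 65×(-56) + 331×(11) = 1.
Scale by 301314: one solution is (-16873584, 3314454). Reduce a mod 331: (134, 884).
General: a = 134 + 331t, b = 884 - 65t.
a ≥ 0 ⇒ t ≥ 0; b ≥ 0 ⇒ t ≤ 13. So t ∈ [0, 13]: 14 solutions.

14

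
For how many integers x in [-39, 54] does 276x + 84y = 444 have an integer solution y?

gcd(276, 84) = 12  (276 = 3*84 + 24, 84 = 3*24 + 12, 24 = 2*12).
Back-substituting, 276*(-3) + 84*(10) = 12.
Scale by 37: particular solution (-111, 370); reduce x mod 7: (1, 2).
General solution: x = 1 + 7t, y = 2 - 23t for integer t.
-39 ≤ 1 + 7t ≤ 54 gives t ∈ [-5, 7], which is 13 values.

13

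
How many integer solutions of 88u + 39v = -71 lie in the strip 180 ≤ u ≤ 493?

gcd(88, 39):
  88 = 2*39 + 10
  39 = 3*10 + 9
  10 = 1*9 + 1
  9 = 9*1
so gcd(88, 39) = 1.
Back-substitute for Bézout coefficients:
  1 = 10 - 1*9
  ... = 88*(4) + 39*(-9)
Scale by -71: particular solution (-284, 639); reduce u mod 39: (28, -65).
General solution: u = 28 + 39t, v = -65 - 88t for integer t.
180 ≤ 28 + 39t ≤ 493 gives t ∈ [4, 11], which is 8 values.

8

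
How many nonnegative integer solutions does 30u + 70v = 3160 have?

15

gcd(70, 30) = 10.
By Bézout, 30·(-2) + 70·(1) = 10.
One solution: (5, 43).
General: u = 5 + 7t, v = 43 - 3t.
u ≥ 0 ⇒ t ≥ 0; v ≥ 0 ⇒ t ≤ 14. So t ∈ [0, 14]: 15 solutions.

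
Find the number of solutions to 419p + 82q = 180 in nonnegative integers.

0

gcd(419, 82) = 1.
By Bézout, 419·(-9) + 82·(46) = 1.
One solution: (20, -100).
General: p = 20 + 82t, q = -100 - 419t.
p ≥ 0 ⇒ t ≥ 0; q ≥ 0 ⇒ t ≤ -1. So t ∈ [0, -1]: 0 solutions.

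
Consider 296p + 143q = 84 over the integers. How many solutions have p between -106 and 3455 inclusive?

25

gcd(296, 143):
  296 = 2*143 + 10
  143 = 14*10 + 3
  10 = 3*3 + 1
  3 = 3*1
so gcd(296, 143) = 1.
Back-substitute for Bézout coefficients:
  1 = 10 - 3*3
  ... = 296*(43) + 143*(-89)
Scale by 84: particular solution (3612, -7476); reduce p mod 143: (37, -76).
General solution: p = 37 + 143t, q = -76 - 296t for integer t.
-106 ≤ 37 + 143t ≤ 3455 gives t ∈ [-1, 23], which is 25 values.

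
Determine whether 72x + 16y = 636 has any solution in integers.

no

gcd(72, 16) = 8.
8 does not divide 636 (remainder 4), so no integer solutions.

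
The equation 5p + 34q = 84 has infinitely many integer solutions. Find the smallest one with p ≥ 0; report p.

gcd(34, 5) = 1.
1 divides 84, so solutions exist.
By Bézout, 5×(7) + 34×(-1) = 1.
Scale by 84/1 = 84: (p₀, q₀) = (588, -84).
General solution: p = 588 + 34t, q = -84 - 5t for integer t.
p ≥ 0: smallest is 588 mod 34 = 10 (at t = -17), with q = 1.

10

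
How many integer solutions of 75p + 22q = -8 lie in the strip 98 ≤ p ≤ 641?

24

gcd(75, 22):
  75 = 3·22 + 9
  22 = 2·9 + 4
  9 = 2·4 + 1
  4 = 4·1
so gcd(75, 22) = 1.
Back-substitute for Bézout coefficients:
  1 = 9 - 2·4
  ... = 75·(5) + 22·(-17)
Scale by -8: particular solution (-40, 136); reduce p mod 22: (4, -14).
General solution: p = 4 + 22t, q = -14 - 75t for integer t.
98 ≤ 4 + 22t ≤ 641 gives t ∈ [5, 28], which is 24 values.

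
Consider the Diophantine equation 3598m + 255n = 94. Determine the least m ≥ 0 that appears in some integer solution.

58

gcd(3598, 255) = 1  (3598 = 14×255 + 28, 255 = 9×28 + 3, 28 = 9×3 + 1, 3 = 3×1).
1 divides 94, so solutions exist.
Back-substituting, 3598×(82) + 255×(-1157) = 1.
Scale by 94/1 = 94: (m₀, n₀) = (7708, -108758).
General solution: m = 7708 + 255t, n = -108758 - 3598t for integer t.
m ≥ 0: smallest is 7708 mod 255 = 58 (at t = -30), with n = -818.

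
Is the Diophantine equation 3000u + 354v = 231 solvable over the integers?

gcd(3000, 354) = 6  (3000 = 8*354 + 168, 354 = 2*168 + 18, 168 = 9*18 + 6, 18 = 3*6).
6 does not divide 231 (remainder 3), so no integer solutions.

no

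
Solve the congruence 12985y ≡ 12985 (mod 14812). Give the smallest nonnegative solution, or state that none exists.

gcd(14812, 12985) = 7  (14812 = 1×12985 + 1827, 12985 = 7×1827 + 196, 1827 = 9×196 + 63, 196 = 3×63 + 7, 63 = 9×7).
7 divides 12985, so solutions exist.
Back-substituting, 12985×(227) + 14812×(-199) = 7.
So 12985×(227) ≡ 7 (mod 14812); multiply by 1855: y ≡ 421085 (mod 2116).
Smallest nonnegative: y = 421085 mod 2116 = 1.

1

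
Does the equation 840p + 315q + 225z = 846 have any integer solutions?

gcd(840, 315):
  840 = 2*315 + 210
  315 = 1*210 + 105
  210 = 2*105
so gcd(840, 315) = 105.
gcd(105, 225) = 15.
15 does not divide 846 (remainder 6), so no integer solutions.

no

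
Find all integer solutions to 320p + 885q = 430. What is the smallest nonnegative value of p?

gcd(885, 320) = 5  (885 = 2×320 + 245, 320 = 1×245 + 75, 245 = 3×75 + 20, 75 = 3×20 + 15, 20 = 1×15 + 5, 15 = 3×5).
5 divides 430, so solutions exist.
Back-substituting, 320×(-47) + 885×(17) = 5.
Scale by 430/5 = 86: (p₀, q₀) = (-4042, 1462).
General solution: p = -4042 + 177t, q = 1462 - 64t for integer t.
p ≥ 0: smallest is -4042 mod 177 = 29 (at t = 23), with q = -10.

29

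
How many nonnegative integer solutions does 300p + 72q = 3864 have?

gcd(300, 72) = 12  (300 = 4·72 + 12, 72 = 6·12).
Back-substituting, 300·(1) + 72·(-4) = 12.
Scale by 322: one solution is (322, -1288). Reduce p mod 6: (4, 37).
General: p = 4 + 6t, q = 37 - 25t.
p ≥ 0 ⇒ t ≥ 0; q ≥ 0 ⇒ t ≤ 1. So t ∈ [0, 1]: 2 solutions.

2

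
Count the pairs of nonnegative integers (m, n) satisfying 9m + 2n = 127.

7

gcd(9, 2) = 1.
By Bézout, 9×(1) + 2×(-4) = 1.
One solution: (1, 59).
General: m = 1 + 2t, n = 59 - 9t.
m ≥ 0 ⇒ t ≥ 0; n ≥ 0 ⇒ t ≤ 6. So t ∈ [0, 6]: 7 solutions.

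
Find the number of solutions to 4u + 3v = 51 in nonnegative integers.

gcd(4, 3):
  4 = 1*3 + 1
  3 = 3*1
so gcd(4, 3) = 1.
Back-substitute for Bézout coefficients:
  1 = 4 - 1*3
  ... = 4*(1) + 3*(-1)
Scale by 51: one solution is (51, -51). Reduce u mod 3: (0, 17).
General: u = 0 + 3t, v = 17 - 4t.
u ≥ 0 ⇒ t ≥ 0; v ≥ 0 ⇒ t ≤ 4. So t ∈ [0, 4]: 5 solutions.

5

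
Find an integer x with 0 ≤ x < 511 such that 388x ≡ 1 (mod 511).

gcd(511, 388) = 1.
By Bézout, 388×(54) + 511×(-41) = 1.
So 388×54 ≡ 1 (mod 511), and 54 mod 511 = 54.

54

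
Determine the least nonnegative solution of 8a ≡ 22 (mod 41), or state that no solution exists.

13

gcd(41, 8) = 1.
1 divides 22, so solutions exist.
By Bézout, 8*(-5) + 41*(1) = 1.
So 8*(-5) ≡ 1 (mod 41); multiply by 22: a ≡ -110 (mod 41).
Smallest nonnegative: a = -110 mod 41 = 13.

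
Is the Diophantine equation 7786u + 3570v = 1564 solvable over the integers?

yes

gcd(7786, 3570) = 34  (7786 = 2×3570 + 646, 3570 = 5×646 + 340, 646 = 1×340 + 306, 340 = 1×306 + 34, 306 = 9×34).
34 divides 1564, so integer solutions exist.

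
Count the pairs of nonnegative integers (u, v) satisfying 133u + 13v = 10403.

6

gcd(133, 13):
  133 = 10·13 + 3
  13 = 4·3 + 1
  3 = 3·1
so gcd(133, 13) = 1.
Back-substitute for Bézout coefficients:
  1 = 13 - 4·3
  ... = 133·(-4) + 13·(41)
Scale by 10403: one solution is (-41612, 426523). Reduce u mod 13: (1, 790).
General: u = 1 + 13t, v = 790 - 133t.
u ≥ 0 ⇒ t ≥ 0; v ≥ 0 ⇒ t ≤ 5. So t ∈ [0, 5]: 6 solutions.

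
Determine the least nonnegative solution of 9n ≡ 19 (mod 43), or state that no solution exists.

gcd(43, 9) = 1  (43 = 4×9 + 7, 9 = 1×7 + 2, 7 = 3×2 + 1, 2 = 2×1).
1 divides 19, so solutions exist.
Back-substituting, 9×(-19) + 43×(4) = 1.
So 9×(-19) ≡ 1 (mod 43); multiply by 19: n ≡ -361 (mod 43).
Smallest nonnegative: n = -361 mod 43 = 26.

26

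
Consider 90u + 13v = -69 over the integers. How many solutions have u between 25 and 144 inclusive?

9

gcd(90, 13) = 1  (90 = 6×13 + 12, 13 = 1×12 + 1, 12 = 12×1).
Back-substituting, 90×(-1) + 13×(7) = 1.
Scale by -69: particular solution (69, -483); reduce u mod 13: (4, -33).
General solution: u = 4 + 13t, v = -33 - 90t for integer t.
25 ≤ 4 + 13t ≤ 144 gives t ∈ [2, 10], which is 9 values.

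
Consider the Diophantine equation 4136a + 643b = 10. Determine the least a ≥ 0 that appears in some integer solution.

458

gcd(4136, 643) = 1.
1 divides 10, so solutions exist.
By Bézout, 4136·(303) + 643·(-1949) = 1.
Scale by 10/1 = 10: (a₀, b₀) = (3030, -19490).
General solution: a = 3030 + 643t, b = -19490 - 4136t for integer t.
a ≥ 0: smallest is 3030 mod 643 = 458 (at t = -4), with b = -2946.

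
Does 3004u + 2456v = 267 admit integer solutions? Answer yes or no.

no

gcd(3004, 2456) = 4  (3004 = 1×2456 + 548, 2456 = 4×548 + 264, 548 = 2×264 + 20, 264 = 13×20 + 4, 20 = 5×4).
4 does not divide 267 (remainder 3), so no integer solutions.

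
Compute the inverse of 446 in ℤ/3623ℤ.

gcd(3623, 446) = 1  (3623 = 8×446 + 55, 446 = 8×55 + 6, 55 = 9×6 + 1, 6 = 6×1).
Back-substituting, 446×(-593) + 3623×(73) = 1.
So 446×-593 ≡ 1 (mod 3623), and -593 mod 3623 = 3030.

3030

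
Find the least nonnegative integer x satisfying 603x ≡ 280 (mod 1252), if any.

gcd(1252, 603) = 1  (1252 = 2·603 + 46, 603 = 13·46 + 5, 46 = 9·5 + 1, 5 = 5·1).
1 divides 280, so solutions exist.
Back-substituting, 603·(-245) + 1252·(118) = 1.
So 603·(-245) ≡ 1 (mod 1252); multiply by 280: x ≡ -68600 (mod 1252).
Smallest nonnegative: x = -68600 mod 1252 = 260.

260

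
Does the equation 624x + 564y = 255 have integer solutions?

gcd(624, 564):
  624 = 1×564 + 60
  564 = 9×60 + 24
  60 = 2×24 + 12
  24 = 2×12
so gcd(624, 564) = 12.
12 does not divide 255 (remainder 3), so no integer solutions.

no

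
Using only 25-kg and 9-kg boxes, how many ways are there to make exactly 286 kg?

Need nonnegative integers with 25j + 9k = 286.
gcd(25, 9) = 1, and 25·(4) + 9·(-11) = 1.
So (j₀, k₀) = (1144, -3146); general j = 1144 + 9t, k = -3146 - 25t.
j ≥ 0 ⇒ t ≥ -127; k ≥ 0 ⇒ t ≤ -126. That's 2 values of t.

2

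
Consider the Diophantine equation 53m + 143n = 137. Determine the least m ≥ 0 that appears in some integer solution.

gcd(143, 53):
  143 = 2·53 + 37
  53 = 1·37 + 16
  37 = 2·16 + 5
  16 = 3·5 + 1
  5 = 5·1
so gcd(143, 53) = 1.
1 divides 137, so solutions exist.
Back-substitute for Bézout coefficients:
  1 = 16 - 3·5
  ... = 53·(27) + 143·(-10)
Scale by 137/1 = 137: (m₀, n₀) = (3699, -1370).
General solution: m = 3699 + 143t, n = -1370 - 53t for integer t.
m ≥ 0: smallest is 3699 mod 143 = 124 (at t = -25), with n = -45.

124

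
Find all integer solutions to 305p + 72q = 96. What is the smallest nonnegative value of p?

48

gcd(305, 72):
  305 = 4×72 + 17
  72 = 4×17 + 4
  17 = 4×4 + 1
  4 = 4×1
so gcd(305, 72) = 1.
1 divides 96, so solutions exist.
Back-substitute for Bézout coefficients:
  1 = 17 - 4×4
  ... = 305×(17) + 72×(-72)
Scale by 96/1 = 96: (p₀, q₀) = (1632, -6912).
General solution: p = 1632 + 72t, q = -6912 - 305t for integer t.
p ≥ 0: smallest is 1632 mod 72 = 48 (at t = -22), with q = -202.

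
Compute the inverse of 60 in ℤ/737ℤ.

86

gcd(737, 60):
  737 = 12×60 + 17
  60 = 3×17 + 9
  17 = 1×9 + 8
  9 = 1×8 + 1
  8 = 8×1
so gcd(737, 60) = 1.
Back-substitute for Bézout coefficients:
  1 = 9 - 1×8
  ... = 60×(86) + 737×(-7)
So 60×86 ≡ 1 (mod 737), and 86 mod 737 = 86.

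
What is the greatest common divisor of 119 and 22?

1

gcd(119, 22):
  119 = 5·22 + 9
  22 = 2·9 + 4
  9 = 2·4 + 1
  4 = 4·1
so gcd(119, 22) = 1.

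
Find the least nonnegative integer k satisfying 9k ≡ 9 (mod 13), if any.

gcd(13, 9) = 1  (13 = 1*9 + 4, 9 = 2*4 + 1, 4 = 4*1).
1 divides 9, so solutions exist.
Back-substituting, 9*(3) + 13*(-2) = 1.
So 9*(3) ≡ 1 (mod 13); multiply by 9: k ≡ 27 (mod 13).
Smallest nonnegative: k = 27 mod 13 = 1.

1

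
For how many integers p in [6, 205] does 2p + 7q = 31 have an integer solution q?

gcd(7, 2) = 1  (7 = 3×2 + 1, 2 = 2×1).
Back-substituting, 2×(-3) + 7×(1) = 1.
Scale by 31: particular solution (-93, 31); reduce p mod 7: (5, 3).
General solution: p = 5 + 7t, q = 3 - 2t for integer t.
6 ≤ 5 + 7t ≤ 205 gives t ∈ [1, 28], which is 28 values.

28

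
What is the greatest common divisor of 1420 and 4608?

gcd(4608, 1420) = 4  (4608 = 3×1420 + 348, 1420 = 4×348 + 28, 348 = 12×28 + 12, 28 = 2×12 + 4, 12 = 3×4).

4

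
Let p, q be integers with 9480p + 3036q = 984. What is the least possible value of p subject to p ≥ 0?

223

gcd(9480, 3036) = 12.
12 divides 984, so solutions exist.
By Bézout, 9480·(49) + 3036·(-153) = 12.
Scale by 984/12 = 82: (p₀, q₀) = (4018, -12546).
General solution: p = 4018 + 253t, q = -12546 - 790t for integer t.
p ≥ 0: smallest is 4018 mod 253 = 223 (at t = -15), with q = -696.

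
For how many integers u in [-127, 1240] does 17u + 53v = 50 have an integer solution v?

gcd(53, 17) = 1.
By Bézout, 17×(25) + 53×(-8) = 1.
Particular solution: (31, -9).
General solution: u = 31 + 53t, v = -9 - 17t for integer t.
-127 ≤ 31 + 53t ≤ 1240 gives t ∈ [-2, 22], which is 25 values.

25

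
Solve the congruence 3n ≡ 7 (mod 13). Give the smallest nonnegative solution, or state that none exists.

11

gcd(13, 3) = 1.
1 divides 7, so solutions exist.
By Bézout, 3·(-4) + 13·(1) = 1.
So 3·(-4) ≡ 1 (mod 13); multiply by 7: n ≡ -28 (mod 13).
Smallest nonnegative: n = -28 mod 13 = 11.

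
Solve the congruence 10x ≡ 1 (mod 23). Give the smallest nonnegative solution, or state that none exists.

7

gcd(23, 10):
  23 = 2*10 + 3
  10 = 3*3 + 1
  3 = 3*1
so gcd(23, 10) = 1.
1 divides 1, so solutions exist.
Back-substitute for Bézout coefficients:
  1 = 10 - 3*3
  ... = 10*(7) + 23*(-3)
So 10*(7) ≡ 1 (mod 23); multiply by 1: x ≡ 7 (mod 23).
Smallest nonnegative: x = 7 mod 23 = 7.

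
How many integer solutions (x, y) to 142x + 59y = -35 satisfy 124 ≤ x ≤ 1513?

gcd(142, 59) = 1.
By Bézout, 142·(-27) + 59·(65) = 1.
Particular solution: (1, -3).
General solution: x = 1 + 59t, y = -3 - 142t for integer t.
124 ≤ 1 + 59t ≤ 1513 gives t ∈ [3, 25], which is 23 values.

23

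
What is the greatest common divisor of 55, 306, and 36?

1

gcd(306, 55):
  306 = 5*55 + 31
  55 = 1*31 + 24
  31 = 1*24 + 7
  24 = 3*7 + 3
  7 = 2*3 + 1
  3 = 3*1
so gcd(306, 55) = 1.
gcd(1, 36) = 1.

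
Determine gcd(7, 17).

1

gcd(17, 7):
  17 = 2*7 + 3
  7 = 2*3 + 1
  3 = 3*1
so gcd(17, 7) = 1.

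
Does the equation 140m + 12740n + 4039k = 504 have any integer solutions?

yes

gcd(12740, 140) = 140  (12740 = 91*140).
gcd(140, 4039) = 7.
7 divides 504, so integer solutions exist.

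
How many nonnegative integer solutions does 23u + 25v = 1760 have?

3

gcd(25, 23):
  25 = 1×23 + 2
  23 = 11×2 + 1
  2 = 2×1
so gcd(25, 23) = 1.
Back-substitute for Bézout coefficients:
  1 = 23 - 11×2
  ... = 23×(12) + 25×(-11)
Scale by 1760: one solution is (21120, -19360). Reduce u mod 25: (20, 52).
General: u = 20 + 25t, v = 52 - 23t.
u ≥ 0 ⇒ t ≥ 0; v ≥ 0 ⇒ t ≤ 2. So t ∈ [0, 2]: 3 solutions.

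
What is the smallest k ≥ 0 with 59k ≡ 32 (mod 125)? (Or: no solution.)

98

gcd(125, 59) = 1.
1 divides 32, so solutions exist.
By Bézout, 59·(-36) + 125·(17) = 1.
So 59·(-36) ≡ 1 (mod 125); multiply by 32: k ≡ -1152 (mod 125).
Smallest nonnegative: k = -1152 mod 125 = 98.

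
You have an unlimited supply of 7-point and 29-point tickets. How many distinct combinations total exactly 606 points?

3

Need nonnegative integers with 7j + 29k = 606.
gcd(7, 29) = 1, and 7·(-4) + 29·(1) = 1.
So (j₀, k₀) = (-2424, 606); general j = -2424 + 29t, k = 606 - 7t.
j ≥ 0 ⇒ t ≥ 84; k ≥ 0 ⇒ t ≤ 86. That's 3 values of t.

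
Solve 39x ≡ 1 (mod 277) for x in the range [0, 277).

gcd(277, 39) = 1  (277 = 7×39 + 4, 39 = 9×4 + 3, 4 = 1×3 + 1, 3 = 3×1).
Back-substituting, 39×(-71) + 277×(10) = 1.
So 39×-71 ≡ 1 (mod 277), and -71 mod 277 = 206.

206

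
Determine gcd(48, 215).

1

gcd(215, 48):
  215 = 4*48 + 23
  48 = 2*23 + 2
  23 = 11*2 + 1
  2 = 2*1
so gcd(215, 48) = 1.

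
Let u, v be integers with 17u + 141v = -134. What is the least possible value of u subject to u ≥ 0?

gcd(141, 17) = 1.
1 divides -134, so solutions exist.
By Bézout, 17×(-58) + 141×(7) = 1.
Scale by -134/1 = -134: (u₀, v₀) = (7772, -938).
General solution: u = 7772 + 141t, v = -938 - 17t for integer t.
u ≥ 0: smallest is 7772 mod 141 = 17 (at t = -55), with v = -3.

17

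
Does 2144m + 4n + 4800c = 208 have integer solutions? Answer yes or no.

yes

gcd(2144, 4) = 4  (2144 = 536·4).
gcd(4, 4800) = 4.
4 divides 208, so integer solutions exist.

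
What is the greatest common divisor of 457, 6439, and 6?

gcd(6439, 457):
  6439 = 14·457 + 41
  457 = 11·41 + 6
  41 = 6·6 + 5
  6 = 1·5 + 1
  5 = 5·1
so gcd(6439, 457) = 1.
gcd(1, 6) = 1.

1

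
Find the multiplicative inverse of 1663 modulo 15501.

gcd(15501, 1663):
  15501 = 9*1663 + 534
  1663 = 3*534 + 61
  534 = 8*61 + 46
  61 = 1*46 + 15
  46 = 3*15 + 1
  15 = 15*1
so gcd(15501, 1663) = 1.
Back-substitute for Bézout coefficients:
  1 = 46 - 3*15
  ... = 1663*(-1016) + 15501*(109)
So 1663*-1016 ≡ 1 (mod 15501), and -1016 mod 15501 = 14485.

14485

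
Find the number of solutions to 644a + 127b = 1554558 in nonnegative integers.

19

gcd(644, 127):
  644 = 5·127 + 9
  127 = 14·9 + 1
  9 = 9·1
so gcd(644, 127) = 1.
Back-substitute for Bézout coefficients:
  1 = 127 - 14·9
  ... = 644·(-14) + 127·(71)
Scale by 1554558: one solution is (-21763812, 110373618). Reduce a mod 127: (51, 11982).
General: a = 51 + 127t, b = 11982 - 644t.
a ≥ 0 ⇒ t ≥ 0; b ≥ 0 ⇒ t ≤ 18. So t ∈ [0, 18]: 19 solutions.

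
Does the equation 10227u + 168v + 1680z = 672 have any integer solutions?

yes

gcd(10227, 168) = 21.
gcd(21, 1680) = 21.
21 divides 672, so integer solutions exist.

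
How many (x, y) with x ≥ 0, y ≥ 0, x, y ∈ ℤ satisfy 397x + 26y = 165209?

gcd(397, 26):
  397 = 15×26 + 7
  26 = 3×7 + 5
  7 = 1×5 + 2
  5 = 2×2 + 1
  2 = 2×1
so gcd(397, 26) = 1.
Back-substitute for Bézout coefficients:
  1 = 5 - 2×2
  ... = 397×(-11) + 26×(168)
Scale by 165209: one solution is (-1817299, 27755112). Reduce x mod 26: (23, 6003).
General: x = 23 + 26t, y = 6003 - 397t.
x ≥ 0 ⇒ t ≥ 0; y ≥ 0 ⇒ t ≤ 15. So t ∈ [0, 15]: 16 solutions.

16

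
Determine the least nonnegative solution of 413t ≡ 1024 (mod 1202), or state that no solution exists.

gcd(1202, 413) = 1  (1202 = 2×413 + 376, 413 = 1×376 + 37, 376 = 10×37 + 6, 37 = 6×6 + 1, 6 = 6×1).
1 divides 1024, so solutions exist.
Back-substituting, 413×(195) + 1202×(-67) = 1.
So 413×(195) ≡ 1 (mod 1202); multiply by 1024: t ≡ 199680 (mod 1202).
Smallest nonnegative: t = 199680 mod 1202 = 148.

148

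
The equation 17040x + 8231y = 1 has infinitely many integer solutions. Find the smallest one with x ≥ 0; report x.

1125

gcd(17040, 8231):
  17040 = 2·8231 + 578
  8231 = 14·578 + 139
  578 = 4·139 + 22
  139 = 6·22 + 7
  22 = 3·7 + 1
  7 = 7·1
so gcd(17040, 8231) = 1.
1 divides 1, so solutions exist.
Back-substitute for Bézout coefficients:
  1 = 22 - 3·7
  ... = 17040·(1125) + 8231·(-2329)
Scale by 1/1 = 1: (x₀, y₀) = (1125, -2329).
General solution: x = 1125 + 8231t, y = -2329 - 17040t for integer t.
x ≥ 0: smallest is 1125 mod 8231 = 1125 (at t = 0), with y = -2329.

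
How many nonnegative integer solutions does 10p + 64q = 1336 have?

gcd(64, 10) = 2.
By Bézout, 10×(13) + 64×(-2) = 2.
One solution: (12, 19).
General: p = 12 + 32t, q = 19 - 5t.
p ≥ 0 ⇒ t ≥ 0; q ≥ 0 ⇒ t ≤ 3. So t ∈ [0, 3]: 4 solutions.

4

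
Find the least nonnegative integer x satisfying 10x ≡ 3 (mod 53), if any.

48

gcd(53, 10) = 1.
1 divides 3, so solutions exist.
By Bézout, 10*(16) + 53*(-3) = 1.
So 10*(16) ≡ 1 (mod 53); multiply by 3: x ≡ 48 (mod 53).
Smallest nonnegative: x = 48 mod 53 = 48.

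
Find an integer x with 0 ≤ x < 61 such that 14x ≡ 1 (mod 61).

gcd(61, 14):
  61 = 4·14 + 5
  14 = 2·5 + 4
  5 = 1·4 + 1
  4 = 4·1
so gcd(61, 14) = 1.
Back-substitute for Bézout coefficients:
  1 = 5 - 1·4
  ... = 14·(-13) + 61·(3)
So 14·-13 ≡ 1 (mod 61), and -13 mod 61 = 48.

48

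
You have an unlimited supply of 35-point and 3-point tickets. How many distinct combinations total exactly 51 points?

Need nonnegative integers with 35j + 3k = 51.
gcd(35, 3) = 1, and 35·(-1) + 3·(12) = 1.
So (j₀, k₀) = (-51, 612); general j = -51 + 3t, k = 612 - 35t.
j ≥ 0 ⇒ t ≥ 17; k ≥ 0 ⇒ t ≤ 17. That's 1 value of t.

1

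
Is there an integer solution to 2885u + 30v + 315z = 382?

gcd(2885, 30) = 5  (2885 = 96×30 + 5, 30 = 6×5).
gcd(5, 315) = 5.
5 does not divide 382 (remainder 2), so no integer solutions.

no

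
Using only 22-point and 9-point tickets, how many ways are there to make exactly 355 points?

2

Need nonnegative integers with 22j + 9k = 355.
gcd(22, 9) = 1, and 22·(-2) + 9·(5) = 1.
So (j₀, k₀) = (-710, 1775); general j = -710 + 9t, k = 1775 - 22t.
j ≥ 0 ⇒ t ≥ 79; k ≥ 0 ⇒ t ≤ 80. That's 2 values of t.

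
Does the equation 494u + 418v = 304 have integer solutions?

yes

gcd(494, 418) = 38.
38 divides 304, so integer solutions exist.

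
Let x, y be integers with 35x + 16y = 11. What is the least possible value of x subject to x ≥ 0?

gcd(35, 16):
  35 = 2*16 + 3
  16 = 5*3 + 1
  3 = 3*1
so gcd(35, 16) = 1.
1 divides 11, so solutions exist.
Back-substitute for Bézout coefficients:
  1 = 16 - 5*3
  ... = 35*(-5) + 16*(11)
Scale by 11/1 = 11: (x₀, y₀) = (-55, 121).
General solution: x = -55 + 16t, y = 121 - 35t for integer t.
x ≥ 0: smallest is -55 mod 16 = 9 (at t = 4), with y = -19.

9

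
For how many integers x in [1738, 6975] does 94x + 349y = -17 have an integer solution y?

15

gcd(349, 94):
  349 = 3·94 + 67
  94 = 1·67 + 27
  67 = 2·27 + 13
  27 = 2·13 + 1
  13 = 13·1
so gcd(349, 94) = 1.
Back-substitute for Bézout coefficients:
  1 = 27 - 2·13
  ... = 94·(26) + 349·(-7)
Scale by -17: particular solution (-442, 119); reduce x mod 349: (256, -69).
General solution: x = 256 + 349t, y = -69 - 94t for integer t.
1738 ≤ 256 + 349t ≤ 6975 gives t ∈ [5, 19], which is 15 values.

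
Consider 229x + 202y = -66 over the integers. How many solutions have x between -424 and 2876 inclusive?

gcd(229, 202) = 1  (229 = 1*202 + 27, 202 = 7*27 + 13, 27 = 2*13 + 1, 13 = 13*1).
Back-substituting, 229*(15) + 202*(-17) = 1.
Scale by -66: particular solution (-990, 1122); reduce x mod 202: (20, -23).
General solution: x = 20 + 202t, y = -23 - 229t for integer t.
-424 ≤ 20 + 202t ≤ 2876 gives t ∈ [-2, 14], which is 17 values.

17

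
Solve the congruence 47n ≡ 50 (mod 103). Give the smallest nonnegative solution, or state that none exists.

69

gcd(103, 47) = 1.
1 divides 50, so solutions exist.
By Bézout, 47*(-46) + 103*(21) = 1.
So 47*(-46) ≡ 1 (mod 103); multiply by 50: n ≡ -2300 (mod 103).
Smallest nonnegative: n = -2300 mod 103 = 69.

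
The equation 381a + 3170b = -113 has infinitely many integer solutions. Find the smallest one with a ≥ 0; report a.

657

gcd(3170, 381) = 1  (3170 = 8·381 + 122, 381 = 3·122 + 15, 122 = 8·15 + 2, 15 = 7·2 + 1, 2 = 2·1).
1 divides -113, so solutions exist.
Back-substituting, 381·(1481) + 3170·(-178) = 1.
Scale by -113/1 = -113: (a₀, b₀) = (-167353, 20114).
General solution: a = -167353 + 3170t, b = 20114 - 381t for integer t.
a ≥ 0: smallest is -167353 mod 3170 = 657 (at t = 53), with b = -79.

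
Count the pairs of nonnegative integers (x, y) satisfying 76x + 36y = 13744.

gcd(76, 36):
  76 = 2×36 + 4
  36 = 9×4
so gcd(76, 36) = 4.
Back-substitute for Bézout coefficients:
  4 = 76 - 2×36
  ... = 76×(1) + 36×(-2)
Scale by 3436: one solution is (3436, -6872). Reduce x mod 9: (7, 367).
General: x = 7 + 9t, y = 367 - 19t.
x ≥ 0 ⇒ t ≥ 0; y ≥ 0 ⇒ t ≤ 19. So t ∈ [0, 19]: 20 solutions.

20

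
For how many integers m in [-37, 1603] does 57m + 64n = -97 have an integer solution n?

25

gcd(64, 57) = 1  (64 = 1·57 + 7, 57 = 8·7 + 1, 7 = 7·1).
Back-substituting, 57·(9) + 64·(-8) = 1.
Scale by -97: particular solution (-873, 776); reduce m mod 64: (23, -22).
General solution: m = 23 + 64t, n = -22 - 57t for integer t.
-37 ≤ 23 + 64t ≤ 1603 gives t ∈ [0, 24], which is 25 values.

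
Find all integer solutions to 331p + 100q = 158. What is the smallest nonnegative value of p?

18

gcd(331, 100):
  331 = 3*100 + 31
  100 = 3*31 + 7
  31 = 4*7 + 3
  7 = 2*3 + 1
  3 = 3*1
so gcd(331, 100) = 1.
1 divides 158, so solutions exist.
Back-substitute for Bézout coefficients:
  1 = 7 - 2*3
  ... = 331*(-29) + 100*(96)
Scale by 158/1 = 158: (p₀, q₀) = (-4582, 15168).
General solution: p = -4582 + 100t, q = 15168 - 331t for integer t.
p ≥ 0: smallest is -4582 mod 100 = 18 (at t = 46), with q = -58.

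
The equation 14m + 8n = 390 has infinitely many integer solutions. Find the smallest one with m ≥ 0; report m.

gcd(14, 8) = 2  (14 = 1*8 + 6, 8 = 1*6 + 2, 6 = 3*2).
2 divides 390, so solutions exist.
Back-substituting, 14*(-1) + 8*(2) = 2.
Scale by 390/2 = 195: (m₀, n₀) = (-195, 390).
General solution: m = -195 + 4t, n = 390 - 7t for integer t.
m ≥ 0: smallest is -195 mod 4 = 1 (at t = 49), with n = 47.

1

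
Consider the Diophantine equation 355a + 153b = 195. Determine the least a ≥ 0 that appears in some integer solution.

gcd(355, 153):
  355 = 2·153 + 49
  153 = 3·49 + 6
  49 = 8·6 + 1
  6 = 6·1
so gcd(355, 153) = 1.
1 divides 195, so solutions exist.
Back-substitute for Bézout coefficients:
  1 = 49 - 8·6
  ... = 355·(25) + 153·(-58)
Scale by 195/1 = 195: (a₀, b₀) = (4875, -11310).
General solution: a = 4875 + 153t, b = -11310 - 355t for integer t.
a ≥ 0: smallest is 4875 mod 153 = 132 (at t = -31), with b = -305.

132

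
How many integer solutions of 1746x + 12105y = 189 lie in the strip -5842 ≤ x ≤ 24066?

gcd(12105, 1746):
  12105 = 6×1746 + 1629
  1746 = 1×1629 + 117
  1629 = 13×117 + 108
  117 = 1×108 + 9
  108 = 12×9
so gcd(12105, 1746) = 9.
Back-substitute for Bézout coefficients:
  9 = 117 - 1×108
  ... = 1746×(104) + 12105×(-15)
Scale by 21: particular solution (2184, -315); reduce x mod 1345: (839, -121).
General solution: x = 839 + 1345t, y = -121 - 194t for integer t.
-5842 ≤ 839 + 1345t ≤ 24066 gives t ∈ [-4, 17], which is 22 values.

22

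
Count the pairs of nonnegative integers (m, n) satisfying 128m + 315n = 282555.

gcd(315, 128) = 1.
By Bézout, 128*(32) + 315*(-13) = 1.
One solution: (0, 897).
General: m = 0 + 315t, n = 897 - 128t.
m ≥ 0 ⇒ t ≥ 0; n ≥ 0 ⇒ t ≤ 7. So t ∈ [0, 7]: 8 solutions.

8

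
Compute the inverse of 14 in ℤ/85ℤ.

gcd(85, 14) = 1  (85 = 6*14 + 1, 14 = 14*1).
Back-substituting, 14*(-6) + 85*(1) = 1.
So 14*-6 ≡ 1 (mod 85), and -6 mod 85 = 79.

79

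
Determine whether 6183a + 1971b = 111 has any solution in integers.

no

gcd(6183, 1971):
  6183 = 3*1971 + 270
  1971 = 7*270 + 81
  270 = 3*81 + 27
  81 = 3*27
so gcd(6183, 1971) = 27.
27 does not divide 111 (remainder 3), so no integer solutions.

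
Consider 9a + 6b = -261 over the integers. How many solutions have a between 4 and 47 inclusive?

gcd(9, 6):
  9 = 1*6 + 3
  6 = 2*3
so gcd(9, 6) = 3.
Back-substitute for Bézout coefficients:
  3 = 9 - 1*6
  ... = 9*(1) + 6*(-1)
Scale by -87: particular solution (-87, 87); reduce a mod 2: (1, -45).
General solution: a = 1 + 2t, b = -45 - 3t for integer t.
4 ≤ 1 + 2t ≤ 47 gives t ∈ [2, 23], which is 22 values.

22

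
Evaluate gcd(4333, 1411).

gcd(4333, 1411) = 1  (4333 = 3*1411 + 100, 1411 = 14*100 + 11, 100 = 9*11 + 1, 11 = 11*1).

1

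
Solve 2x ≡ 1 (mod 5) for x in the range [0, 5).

gcd(5, 2) = 1  (5 = 2·2 + 1, 2 = 2·1).
Back-substituting, 2·(-2) + 5·(1) = 1.
So 2·-2 ≡ 1 (mod 5), and -2 mod 5 = 3.

3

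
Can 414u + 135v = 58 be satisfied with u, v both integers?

gcd(414, 135):
  414 = 3*135 + 9
  135 = 15*9
so gcd(414, 135) = 9.
9 does not divide 58 (remainder 4), so no integer solutions.

no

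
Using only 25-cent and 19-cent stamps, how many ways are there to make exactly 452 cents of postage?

1

Need nonnegative integers with 25j + 19k = 452.
gcd(25, 19) = 1, and 25·(-3) + 19·(4) = 1.
So (j₀, k₀) = (-1356, 1808); general j = -1356 + 19t, k = 1808 - 25t.
j ≥ 0 ⇒ t ≥ 72; k ≥ 0 ⇒ t ≤ 72. That's 1 value of t.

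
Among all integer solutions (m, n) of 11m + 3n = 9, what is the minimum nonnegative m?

0

gcd(11, 3) = 1  (11 = 3×3 + 2, 3 = 1×2 + 1, 2 = 2×1).
1 divides 9, so solutions exist.
Back-substituting, 11×(-1) + 3×(4) = 1.
Scale by 9/1 = 9: (m₀, n₀) = (-9, 36).
General solution: m = -9 + 3t, n = 36 - 11t for integer t.
m ≥ 0: smallest is -9 mod 3 = 0 (at t = 3), with n = 3.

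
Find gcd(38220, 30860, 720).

gcd(38220, 30860):
  38220 = 1*30860 + 7360
  30860 = 4*7360 + 1420
  7360 = 5*1420 + 260
  1420 = 5*260 + 120
  260 = 2*120 + 20
  120 = 6*20
so gcd(38220, 30860) = 20.
gcd(20, 720) = 20.

20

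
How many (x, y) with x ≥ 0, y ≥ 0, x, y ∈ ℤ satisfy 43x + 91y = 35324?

9

gcd(91, 43):
  91 = 2×43 + 5
  43 = 8×5 + 3
  5 = 1×3 + 2
  3 = 1×2 + 1
  2 = 2×1
so gcd(91, 43) = 1.
Back-substitute for Bézout coefficients:
  1 = 3 - 1×2
  ... = 43×(36) + 91×(-17)
Scale by 35324: one solution is (1271664, -600508). Reduce x mod 91: (30, 374).
General: x = 30 + 91t, y = 374 - 43t.
x ≥ 0 ⇒ t ≥ 0; y ≥ 0 ⇒ t ≤ 8. So t ∈ [0, 8]: 9 solutions.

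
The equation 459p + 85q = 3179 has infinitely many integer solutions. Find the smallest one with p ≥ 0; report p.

1

gcd(459, 85) = 17  (459 = 5×85 + 34, 85 = 2×34 + 17, 34 = 2×17).
17 divides 3179, so solutions exist.
Back-substituting, 459×(-2) + 85×(11) = 17.
Scale by 3179/17 = 187: (p₀, q₀) = (-374, 2057).
General solution: p = -374 + 5t, q = 2057 - 27t for integer t.
p ≥ 0: smallest is -374 mod 5 = 1 (at t = 75), with q = 32.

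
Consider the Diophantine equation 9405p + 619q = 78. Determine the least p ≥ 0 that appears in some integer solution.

403

gcd(9405, 619) = 1  (9405 = 15×619 + 120, 619 = 5×120 + 19, 120 = 6×19 + 6, 19 = 3×6 + 1, 6 = 6×1).
1 divides 78, so solutions exist.
Back-substituting, 9405×(-98) + 619×(1489) = 1.
Scale by 78/1 = 78: (p₀, q₀) = (-7644, 116142).
General solution: p = -7644 + 619t, q = 116142 - 9405t for integer t.
p ≥ 0: smallest is -7644 mod 619 = 403 (at t = 13), with q = -6123.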